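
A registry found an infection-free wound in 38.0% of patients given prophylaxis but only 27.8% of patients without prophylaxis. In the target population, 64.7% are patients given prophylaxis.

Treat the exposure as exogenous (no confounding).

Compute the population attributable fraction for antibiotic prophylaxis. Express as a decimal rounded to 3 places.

p₁ = 0.38, p₀ = 0.278.
Overall risk P(Y=1) = π·p₁ + (1−π)·p₀ = 0.647×0.38 + 0.353×0.278 = 0.34399.
Under exogeneity, PAF = [P(Y=1) − p₀] / P(Y=1).
PAF = (0.34399 − 0.278) / 0.34399 ≈ 0.1918

PAF ≈ 0.192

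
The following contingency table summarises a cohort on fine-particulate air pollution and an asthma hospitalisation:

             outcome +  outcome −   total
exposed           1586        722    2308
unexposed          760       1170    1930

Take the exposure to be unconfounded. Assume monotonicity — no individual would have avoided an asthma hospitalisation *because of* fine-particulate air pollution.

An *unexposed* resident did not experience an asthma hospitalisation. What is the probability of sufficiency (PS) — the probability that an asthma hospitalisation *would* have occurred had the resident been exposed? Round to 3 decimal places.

p₁ = P(outcome | exposed) = 1586/2308 = 0.68718
p₀ = P(outcome | unexposed) = 760/1930 = 0.39378
Under exogeneity and monotonicity, PS = (p₁ − p₀) / (1 − p₀).
PS = (0.68718 − 0.39378) / (1 − 0.39378) = 0.29339 / 0.60622 ≈ 0.4840

PS ≈ 0.484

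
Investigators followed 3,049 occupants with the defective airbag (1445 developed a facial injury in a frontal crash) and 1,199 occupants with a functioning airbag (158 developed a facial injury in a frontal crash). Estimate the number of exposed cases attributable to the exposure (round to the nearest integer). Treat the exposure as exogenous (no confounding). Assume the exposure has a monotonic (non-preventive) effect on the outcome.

p₁ = P(outcome | exposed) = 1445/3049 = 0.47393
p₀ = P(outcome | unexposed) = 158/1199 = 0.13178
PN = (p₁ − p₀)/p₁ = (0.47393 − 0.13178) / 0.47393 ≈ 0.72195.
Attributable cases ≈ PN × (exposed cases) = 0.72195 × 1445 ≈ 1043.21.

about 1043 cases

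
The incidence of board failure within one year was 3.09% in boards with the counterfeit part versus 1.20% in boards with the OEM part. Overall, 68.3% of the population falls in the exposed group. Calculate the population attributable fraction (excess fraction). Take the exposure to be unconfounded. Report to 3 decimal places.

PAF ≈ 0.518

p₁ = 0.0309, p₀ = 0.012.
Overall risk P(Y=1) = π·p₁ + (1−π)·p₀ = 0.683×0.0309 + 0.317×0.012 = 0.024909.
Under exogeneity, PAF = [P(Y=1) − p₀] / P(Y=1).
PAF = (0.024909 − 0.012) / 0.024909 ≈ 0.5182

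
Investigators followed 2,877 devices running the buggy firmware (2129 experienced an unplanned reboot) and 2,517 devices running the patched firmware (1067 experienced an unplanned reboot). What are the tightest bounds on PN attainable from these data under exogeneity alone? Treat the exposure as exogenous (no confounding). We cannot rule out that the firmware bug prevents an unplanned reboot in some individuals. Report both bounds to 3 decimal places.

0.427 ≤ PN ≤ 0.778

p₁ = P(outcome | exposed) = 2129/2877 = 0.74001
p₀ = P(outcome | unexposed) = 1067/2517 = 0.42392
Under exogeneity alone the bounds on PN are max{0,(p₁−p₀)/p₁} ≤ PN ≤ min{1,(1−p₀)/p₁}.
  lower = (p₁ − p₀)/p₁ = 0.31609 / 0.74001 ≈ 0.4271
  upper = min{1, (1 − p₀)/p₁} = 0.57608 / 0.74001 ≈ 0.7785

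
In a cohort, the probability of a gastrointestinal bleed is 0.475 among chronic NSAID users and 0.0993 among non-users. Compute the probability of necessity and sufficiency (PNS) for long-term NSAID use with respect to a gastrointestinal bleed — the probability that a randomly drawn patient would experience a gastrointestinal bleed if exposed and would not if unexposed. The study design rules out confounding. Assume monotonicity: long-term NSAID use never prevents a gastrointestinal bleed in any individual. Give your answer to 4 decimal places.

PNS ≈ 0.3757

Let p₁ = 0.475, p₀ = 0.0993.
Under exogeneity and monotonicity, PNS = p₁ − p₀.
PNS = 0.475 − 0.0993 = 0.3757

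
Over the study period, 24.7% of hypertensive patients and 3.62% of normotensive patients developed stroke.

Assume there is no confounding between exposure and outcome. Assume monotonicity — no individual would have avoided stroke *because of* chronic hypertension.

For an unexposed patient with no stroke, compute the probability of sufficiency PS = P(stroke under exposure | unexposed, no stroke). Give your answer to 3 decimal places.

PS ≈ 0.219

p₁ = 0.247, p₀ = 0.0362.
Under exogeneity and monotonicity, PS = (p₁ − p₀) / (1 − p₀).
PS = (0.247 − 0.0362) / (1 − 0.0362) = 0.2108 / 0.9638 ≈ 0.2187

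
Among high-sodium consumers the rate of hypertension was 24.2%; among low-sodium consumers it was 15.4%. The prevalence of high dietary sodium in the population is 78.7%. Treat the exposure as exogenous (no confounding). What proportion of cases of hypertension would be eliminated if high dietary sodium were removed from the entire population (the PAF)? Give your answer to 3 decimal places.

p₁ = 0.242, p₀ = 0.154.
Overall risk P(Y=1) = π·p₁ + (1−π)·p₀ = 0.787×0.242 + 0.213×0.154 = 0.22326.
Under exogeneity, PAF = [P(Y=1) − p₀] / P(Y=1).
PAF = (0.22326 − 0.154) / 0.22326 ≈ 0.3102

PAF ≈ 0.310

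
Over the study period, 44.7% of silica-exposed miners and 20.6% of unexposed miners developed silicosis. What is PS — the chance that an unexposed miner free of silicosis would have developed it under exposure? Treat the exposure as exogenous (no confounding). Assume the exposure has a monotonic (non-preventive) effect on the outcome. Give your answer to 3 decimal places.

p₁ = 0.447, p₀ = 0.206.
Under exogeneity and monotonicity, PS = (p₁ − p₀) / (1 − p₀).
PS = (0.447 − 0.206) / (1 − 0.206) = 0.241 / 0.794 ≈ 0.3035

PS ≈ 0.304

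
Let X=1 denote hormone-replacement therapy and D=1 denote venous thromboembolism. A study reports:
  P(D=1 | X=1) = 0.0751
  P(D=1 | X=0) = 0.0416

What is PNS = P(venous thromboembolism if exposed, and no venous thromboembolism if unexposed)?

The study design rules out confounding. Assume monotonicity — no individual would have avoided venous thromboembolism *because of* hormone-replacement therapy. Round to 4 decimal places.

PNS ≈ 0.0335

Let p₁ = 0.0751, p₀ = 0.0416.
Under exogeneity and monotonicity, PNS = p₁ − p₀.
PNS = 0.0751 − 0.0416 = 0.0335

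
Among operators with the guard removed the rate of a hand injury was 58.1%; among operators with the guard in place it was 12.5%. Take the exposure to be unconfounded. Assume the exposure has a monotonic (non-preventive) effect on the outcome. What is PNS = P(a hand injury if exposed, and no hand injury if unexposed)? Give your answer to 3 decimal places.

PNS ≈ 0.456

p₁ = 0.581, p₀ = 0.125.
Under exogeneity and monotonicity, PNS = p₁ − p₀.
PNS = 0.581 − 0.125 = 0.456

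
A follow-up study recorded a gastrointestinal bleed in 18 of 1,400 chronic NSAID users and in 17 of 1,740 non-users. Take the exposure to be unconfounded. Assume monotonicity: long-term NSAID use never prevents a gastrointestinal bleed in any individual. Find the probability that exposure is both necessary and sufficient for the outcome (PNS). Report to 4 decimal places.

PNS ≈ 0.0031

p₁ = P(outcome | exposed) = 18/1400 = 0.012857
p₀ = P(outcome | unexposed) = 17/1740 = 0.0097701
Under exogeneity and monotonicity, PNS = p₁ − p₀.
PNS = 0.012857 − 0.0097701 = 0.003087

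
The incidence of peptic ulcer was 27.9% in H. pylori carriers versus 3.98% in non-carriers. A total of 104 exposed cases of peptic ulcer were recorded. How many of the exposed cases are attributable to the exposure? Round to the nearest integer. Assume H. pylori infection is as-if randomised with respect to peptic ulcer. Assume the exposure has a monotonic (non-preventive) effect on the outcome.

p₁ = 0.279, p₀ = 0.0398.
PN = (p₁ − p₀)/p₁ = (0.279 − 0.0398) / 0.279 ≈ 0.85735.
Attributable cases ≈ PN × (exposed cases) = 0.85735 × 104 ≈ 89.16.

about 89 cases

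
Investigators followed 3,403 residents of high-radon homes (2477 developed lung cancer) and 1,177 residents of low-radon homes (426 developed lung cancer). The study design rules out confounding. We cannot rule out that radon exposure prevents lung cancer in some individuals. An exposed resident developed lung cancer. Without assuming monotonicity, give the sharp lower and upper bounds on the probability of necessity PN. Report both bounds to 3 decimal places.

p₁ = P(outcome | exposed) = 2477/3403 = 0.72789
p₀ = P(outcome | unexposed) = 426/1177 = 0.36194
Under exogeneity alone the bounds on PN are max{0,(p₁−p₀)/p₁} ≤ PN ≤ min{1,(1−p₀)/p₁}.
  lower = (p₁ − p₀)/p₁ = 0.36595 / 0.72789 ≈ 0.5028
  upper = min{1, (1 − p₀)/p₁} = 0.63806 / 0.72789 ≈ 0.8766

0.503 ≤ PN ≤ 0.877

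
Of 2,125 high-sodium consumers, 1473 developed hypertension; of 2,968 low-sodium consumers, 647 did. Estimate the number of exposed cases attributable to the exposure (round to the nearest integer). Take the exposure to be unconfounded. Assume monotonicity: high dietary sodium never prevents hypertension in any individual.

p₁ = P(outcome | exposed) = 1473/2125 = 0.69318
p₀ = P(outcome | unexposed) = 647/2968 = 0.21799
PN = (p₁ − p₀)/p₁ = (0.69318 − 0.21799) / 0.69318 ≈ 0.68552.
Attributable cases ≈ PN × (exposed cases) = 0.68552 × 1473 ≈ 1009.77.

about 1010 cases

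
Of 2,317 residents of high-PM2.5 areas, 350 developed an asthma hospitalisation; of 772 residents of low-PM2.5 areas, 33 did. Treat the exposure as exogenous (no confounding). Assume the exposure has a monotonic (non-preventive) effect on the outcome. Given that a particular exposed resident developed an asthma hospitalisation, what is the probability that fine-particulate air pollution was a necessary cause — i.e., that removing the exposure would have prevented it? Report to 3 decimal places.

p₁ = P(outcome | exposed) = 350/2317 = 0.15106
p₀ = P(outcome | unexposed) = 33/772 = 0.042746
Under exogeneity and monotonicity, PN = (p₁ − p₀) / p₁.
PN = (0.15106 − 0.042746) / 0.15106 = 0.10831 / 0.15106 ≈ 0.7170

PN ≈ 0.717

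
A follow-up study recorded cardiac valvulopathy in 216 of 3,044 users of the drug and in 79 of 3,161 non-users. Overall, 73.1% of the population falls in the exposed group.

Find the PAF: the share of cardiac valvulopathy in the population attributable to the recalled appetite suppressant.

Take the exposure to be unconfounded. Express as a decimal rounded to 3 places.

PAF ≈ 0.573

p₁ = P(outcome | exposed) = 216/3044 = 0.070959
p₀ = P(outcome | unexposed) = 79/3161 = 0.024992
Overall risk P(Y=1) = π·p₁ + (1−π)·p₀ = 0.731×0.070959 + 0.269×0.024992 = 0.058594.
Under exogeneity, PAF = [P(Y=1) − p₀] / P(Y=1).
PAF = (0.058594 − 0.024992) / 0.058594 ≈ 0.5735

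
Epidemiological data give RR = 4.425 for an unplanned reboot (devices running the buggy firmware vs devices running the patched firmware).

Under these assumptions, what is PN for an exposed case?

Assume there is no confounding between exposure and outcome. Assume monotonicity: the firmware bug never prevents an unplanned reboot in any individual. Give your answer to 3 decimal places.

PN ≈ 0.774

Under exogeneity and monotonicity, PN = (RR − 1) / RR = 1 − 1/RR.
PN = (4.425 − 1) / 4.425 = 3.425 / 4.425 ≈ 0.7740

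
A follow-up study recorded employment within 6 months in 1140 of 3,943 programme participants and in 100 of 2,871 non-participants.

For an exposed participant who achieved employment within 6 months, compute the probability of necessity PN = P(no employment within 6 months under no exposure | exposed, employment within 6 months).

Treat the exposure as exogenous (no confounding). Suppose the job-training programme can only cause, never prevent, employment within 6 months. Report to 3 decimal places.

p₁ = P(outcome | exposed) = 1140/3943 = 0.28912
p₀ = P(outcome | unexposed) = 100/2871 = 0.034831
Under exogeneity and monotonicity, PN = (p₁ − p₀) / p₁.
PN = (0.28912 − 0.034831) / 0.28912 = 0.25429 / 0.28912 ≈ 0.8795

PN ≈ 0.880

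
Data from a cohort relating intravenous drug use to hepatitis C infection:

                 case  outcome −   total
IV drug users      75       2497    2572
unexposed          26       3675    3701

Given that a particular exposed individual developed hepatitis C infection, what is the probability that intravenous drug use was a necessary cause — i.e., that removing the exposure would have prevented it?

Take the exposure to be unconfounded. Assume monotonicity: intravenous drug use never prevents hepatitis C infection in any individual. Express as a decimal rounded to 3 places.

p₁ = P(outcome | exposed) = 75/2572 = 0.02916
p₀ = P(outcome | unexposed) = 26/3701 = 0.0070251
Under exogeneity and monotonicity, PN = (p₁ − p₀) / p₁.
PN = (0.02916 − 0.0070251) / 0.02916 = 0.022135 / 0.02916 ≈ 0.7591

PN ≈ 0.759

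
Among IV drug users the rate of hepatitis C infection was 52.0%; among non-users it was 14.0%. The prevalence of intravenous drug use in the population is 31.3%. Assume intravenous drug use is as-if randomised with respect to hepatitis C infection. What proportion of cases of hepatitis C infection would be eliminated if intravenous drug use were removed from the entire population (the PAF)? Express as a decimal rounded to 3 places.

p₁ = 0.52, p₀ = 0.14.
Overall risk P(Y=1) = π·p₁ + (1−π)·p₀ = 0.313×0.52 + 0.687×0.14 = 0.25894.
Under exogeneity, PAF = [P(Y=1) − p₀] / P(Y=1).
PAF = (0.25894 − 0.14) / 0.25894 ≈ 0.4593

PAF ≈ 0.459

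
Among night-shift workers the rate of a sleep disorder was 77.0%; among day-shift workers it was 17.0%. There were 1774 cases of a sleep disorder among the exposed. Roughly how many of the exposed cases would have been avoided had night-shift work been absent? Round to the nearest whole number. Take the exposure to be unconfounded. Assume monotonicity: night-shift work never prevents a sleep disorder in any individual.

about 1382 cases

p₁ = 0.77, p₀ = 0.17.
PN = (p₁ − p₀)/p₁ = (0.77 − 0.17) / 0.77 ≈ 0.77922.
Attributable cases ≈ PN × (exposed cases) = 0.77922 × 1774 ≈ 1382.34.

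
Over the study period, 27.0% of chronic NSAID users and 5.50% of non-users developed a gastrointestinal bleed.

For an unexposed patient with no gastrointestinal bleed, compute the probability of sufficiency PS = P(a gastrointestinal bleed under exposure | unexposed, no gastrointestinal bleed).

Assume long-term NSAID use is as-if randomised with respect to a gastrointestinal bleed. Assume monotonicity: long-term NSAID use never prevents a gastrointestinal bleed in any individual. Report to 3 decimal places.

PS ≈ 0.228

p₁ = 0.27, p₀ = 0.055.
Under exogeneity and monotonicity, PS = (p₁ − p₀) / (1 − p₀).
PS = (0.27 − 0.055) / (1 − 0.055) = 0.215 / 0.945 ≈ 0.2275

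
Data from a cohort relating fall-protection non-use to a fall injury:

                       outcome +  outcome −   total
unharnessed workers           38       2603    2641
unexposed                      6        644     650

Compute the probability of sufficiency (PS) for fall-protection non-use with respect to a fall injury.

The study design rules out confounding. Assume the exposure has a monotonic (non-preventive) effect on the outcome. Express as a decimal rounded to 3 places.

p₁ = P(outcome | exposed) = 38/2641 = 0.014388
p₀ = P(outcome | unexposed) = 6/650 = 0.0092308
Under exogeneity and monotonicity, PS = (p₁ − p₀)/(1 − p₀).
PS = (0.014388 − 0.0092308) / 0.99077 ≈ 0.0052

PS ≈ 0.005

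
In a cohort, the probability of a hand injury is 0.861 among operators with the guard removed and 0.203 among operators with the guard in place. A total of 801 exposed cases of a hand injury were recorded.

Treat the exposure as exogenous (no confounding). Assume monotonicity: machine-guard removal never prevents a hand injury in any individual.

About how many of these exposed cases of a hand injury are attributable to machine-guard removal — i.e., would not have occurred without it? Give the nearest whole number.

about 612 cases

Let p₁ = 0.861, p₀ = 0.203.
PN = (p₁ − p₀)/p₁ = (0.861 − 0.203) / 0.861 ≈ 0.76423.
Attributable cases ≈ PN × (exposed cases) = 0.76423 × 801 ≈ 612.15.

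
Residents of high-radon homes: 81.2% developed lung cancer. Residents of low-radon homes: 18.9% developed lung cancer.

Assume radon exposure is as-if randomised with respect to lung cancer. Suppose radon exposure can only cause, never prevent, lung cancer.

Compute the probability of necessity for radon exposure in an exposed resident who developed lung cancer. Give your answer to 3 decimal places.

p₁ = 0.812, p₀ = 0.189.
Under exogeneity and monotonicity, PN = (p₁ − p₀) / p₁.
PN = (0.812 − 0.189) / 0.812 = 0.623 / 0.812 ≈ 0.7672

PN ≈ 0.767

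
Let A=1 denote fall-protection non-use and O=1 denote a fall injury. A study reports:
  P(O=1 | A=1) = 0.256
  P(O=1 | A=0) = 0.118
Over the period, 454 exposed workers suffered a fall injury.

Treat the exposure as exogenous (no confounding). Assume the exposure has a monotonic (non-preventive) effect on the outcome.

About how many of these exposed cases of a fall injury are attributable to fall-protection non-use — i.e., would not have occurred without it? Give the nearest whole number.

Let p₁ = 0.256, p₀ = 0.118.
PN = (p₁ − p₀)/p₁ = (0.256 − 0.118) / 0.256 ≈ 0.53906.
Attributable cases ≈ PN × (exposed cases) = 0.53906 × 454 ≈ 244.73.

about 245 cases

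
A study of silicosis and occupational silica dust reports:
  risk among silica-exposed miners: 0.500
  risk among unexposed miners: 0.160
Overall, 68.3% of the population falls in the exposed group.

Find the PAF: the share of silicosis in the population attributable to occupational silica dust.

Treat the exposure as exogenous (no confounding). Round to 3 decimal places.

PAF ≈ 0.592

Let p₁ = 0.5, p₀ = 0.16.
Overall risk P(Y=1) = π·p₁ + (1−π)·p₀ = 0.683×0.5 + 0.317×0.16 = 0.39222.
Under exogeneity, PAF = [P(Y=1) − p₀] / P(Y=1).
PAF = (0.39222 − 0.16) / 0.39222 ≈ 0.5921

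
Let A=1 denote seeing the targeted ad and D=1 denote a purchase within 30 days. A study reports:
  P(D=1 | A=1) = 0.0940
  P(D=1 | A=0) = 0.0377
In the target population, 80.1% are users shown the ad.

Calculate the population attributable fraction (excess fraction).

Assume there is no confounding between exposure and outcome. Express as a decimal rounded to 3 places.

Let p₁ = 0.094, p₀ = 0.0377.
Overall risk P(Y=1) = π·p₁ + (1−π)·p₀ = 0.801×0.094 + 0.199×0.0377 = 0.082796.
Under exogeneity, PAF = [P(Y=1) − p₀] / P(Y=1).
PAF = (0.082796 − 0.0377) / 0.082796 ≈ 0.5447

PAF ≈ 0.545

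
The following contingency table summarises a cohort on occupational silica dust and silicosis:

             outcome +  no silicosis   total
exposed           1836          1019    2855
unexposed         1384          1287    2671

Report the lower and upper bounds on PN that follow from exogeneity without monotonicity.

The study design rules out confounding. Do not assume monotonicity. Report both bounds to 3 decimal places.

p₁ = P(outcome | exposed) = 1836/2855 = 0.64308
p₀ = P(outcome | unexposed) = 1384/2671 = 0.51816
Under exogeneity alone the bounds on PN are max{0,(p₁−p₀)/p₁} ≤ PN ≤ min{1,(1−p₀)/p₁}.
  lower = (p₁ − p₀)/p₁ = 0.12492 / 0.64308 ≈ 0.1943
  upper = min{1, (1 − p₀)/p₁} = 0.48184 / 0.64308 ≈ 0.7493

0.194 ≤ PN ≤ 0.749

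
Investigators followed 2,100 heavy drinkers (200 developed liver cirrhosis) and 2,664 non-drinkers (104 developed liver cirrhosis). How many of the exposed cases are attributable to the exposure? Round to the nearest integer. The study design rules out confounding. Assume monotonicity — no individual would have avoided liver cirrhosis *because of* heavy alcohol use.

about 118 cases

p₁ = P(outcome | exposed) = 200/2100 = 0.095238
p₀ = P(outcome | unexposed) = 104/2664 = 0.039039
PN = (p₁ − p₀)/p₁ = (0.095238 − 0.039039) / 0.095238 ≈ 0.59009.
Attributable cases ≈ PN × (exposed cases) = 0.59009 × 200 ≈ 118.02.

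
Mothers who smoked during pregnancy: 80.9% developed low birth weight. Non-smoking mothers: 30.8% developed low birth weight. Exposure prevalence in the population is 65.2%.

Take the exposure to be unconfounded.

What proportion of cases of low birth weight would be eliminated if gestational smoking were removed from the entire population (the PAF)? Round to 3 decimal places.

PAF ≈ 0.515

p₁ = 0.809, p₀ = 0.308.
Overall risk P(Y=1) = π·p₁ + (1−π)·p₀ = 0.652×0.809 + 0.348×0.308 = 0.63465.
Under exogeneity, PAF = [P(Y=1) − p₀] / P(Y=1).
PAF = (0.63465 − 0.308) / 0.63465 ≈ 0.5147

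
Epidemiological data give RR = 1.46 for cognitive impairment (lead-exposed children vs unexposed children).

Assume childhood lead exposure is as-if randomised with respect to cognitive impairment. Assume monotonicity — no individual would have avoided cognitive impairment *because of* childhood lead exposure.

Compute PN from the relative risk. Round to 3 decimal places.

PN ≈ 0.315

Under exogeneity and monotonicity, PN = (RR − 1) / RR = 1 − 1/RR.
PN = (1.46 − 1) / 1.46 = 0.46 / 1.46 ≈ 0.3151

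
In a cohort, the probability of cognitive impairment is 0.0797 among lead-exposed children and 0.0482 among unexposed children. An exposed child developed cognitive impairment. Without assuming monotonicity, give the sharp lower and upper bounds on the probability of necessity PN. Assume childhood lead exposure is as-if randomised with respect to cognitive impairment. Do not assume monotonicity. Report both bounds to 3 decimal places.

Let p₁ = 0.0797, p₀ = 0.0482.
Under exogeneity alone the bounds on PN are max{0,(p₁−p₀)/p₁} ≤ PN ≤ min{1,(1−p₀)/p₁}.
  lower = (p₁ − p₀)/p₁ = 0.0315 / 0.0797 ≈ 0.3952
  upper = min{1, (1 − p₀)/p₁} = 0.9518 / 0.0797 ≈ 11.9423 → capped at 1

0.395 ≤ PN ≤ 1.000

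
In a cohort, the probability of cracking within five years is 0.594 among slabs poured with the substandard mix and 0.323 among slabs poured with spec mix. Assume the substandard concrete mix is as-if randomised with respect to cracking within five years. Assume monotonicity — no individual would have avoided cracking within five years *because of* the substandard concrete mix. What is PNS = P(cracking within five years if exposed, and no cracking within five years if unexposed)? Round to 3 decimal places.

PNS ≈ 0.271

Let p₁ = 0.594, p₀ = 0.323.
Under exogeneity and monotonicity, PNS = p₁ − p₀.
PNS = 0.594 − 0.323 = 0.271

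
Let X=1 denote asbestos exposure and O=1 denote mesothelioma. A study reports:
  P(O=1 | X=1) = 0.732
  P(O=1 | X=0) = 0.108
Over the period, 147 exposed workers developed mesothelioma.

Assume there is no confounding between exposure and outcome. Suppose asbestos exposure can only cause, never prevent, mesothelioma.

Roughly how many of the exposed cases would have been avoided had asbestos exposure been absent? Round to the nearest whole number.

about 125 cases

Let p₁ = 0.732, p₀ = 0.108.
PN = (p₁ − p₀)/p₁ = (0.732 − 0.108) / 0.732 ≈ 0.85246.
Attributable cases ≈ PN × (exposed cases) = 0.85246 × 147 ≈ 125.31.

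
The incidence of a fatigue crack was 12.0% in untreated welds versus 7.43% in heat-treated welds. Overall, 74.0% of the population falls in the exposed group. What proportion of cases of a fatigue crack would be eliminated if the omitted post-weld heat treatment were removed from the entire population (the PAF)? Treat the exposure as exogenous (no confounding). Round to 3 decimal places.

p₁ = 0.12, p₀ = 0.0743.
Overall risk P(Y=1) = π·p₁ + (1−π)·p₀ = 0.74×0.12 + 0.26×0.0743 = 0.10812.
Under exogeneity, PAF = [P(Y=1) − p₀] / P(Y=1).
PAF = (0.10812 − 0.0743) / 0.10812 ≈ 0.3128

PAF ≈ 0.313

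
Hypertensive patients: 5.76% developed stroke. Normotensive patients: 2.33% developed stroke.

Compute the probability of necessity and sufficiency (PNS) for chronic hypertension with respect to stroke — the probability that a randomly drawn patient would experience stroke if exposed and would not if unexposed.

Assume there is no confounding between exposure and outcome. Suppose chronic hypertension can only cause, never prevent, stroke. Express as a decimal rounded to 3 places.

p₁ = 0.0576, p₀ = 0.0233.
Under exogeneity and monotonicity, PNS = p₁ − p₀.
PNS = 0.0576 − 0.0233 = 0.0343

PNS ≈ 0.034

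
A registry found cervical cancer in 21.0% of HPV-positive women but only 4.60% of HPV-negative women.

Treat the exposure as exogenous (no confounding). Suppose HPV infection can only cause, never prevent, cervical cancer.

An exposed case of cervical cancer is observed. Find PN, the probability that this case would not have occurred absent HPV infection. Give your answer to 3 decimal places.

p₁ = 0.21, p₀ = 0.046.
Under exogeneity and monotonicity, PN = (p₁ − p₀) / p₁.
PN = (0.21 − 0.046) / 0.21 = 0.164 / 0.21 ≈ 0.7810

PN ≈ 0.781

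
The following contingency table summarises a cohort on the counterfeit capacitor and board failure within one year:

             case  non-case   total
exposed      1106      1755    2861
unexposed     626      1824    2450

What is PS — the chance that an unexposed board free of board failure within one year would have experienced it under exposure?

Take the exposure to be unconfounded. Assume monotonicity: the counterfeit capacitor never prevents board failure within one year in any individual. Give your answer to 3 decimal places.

PS ≈ 0.176

p₁ = P(outcome | exposed) = 1106/2861 = 0.38658
p₀ = P(outcome | unexposed) = 626/2450 = 0.25551
Under exogeneity and monotonicity, PS = (p₁ − p₀)/(1 − p₀).
PS = (0.38658 − 0.25551) / 0.74449 ≈ 0.1761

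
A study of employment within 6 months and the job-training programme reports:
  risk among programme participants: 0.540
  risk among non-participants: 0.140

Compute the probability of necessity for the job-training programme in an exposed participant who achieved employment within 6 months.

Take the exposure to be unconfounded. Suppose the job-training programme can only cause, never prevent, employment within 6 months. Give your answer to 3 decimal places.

Let p₁ = 0.54, p₀ = 0.14.
Under exogeneity and monotonicity, PN = (p₁ − p₀) / p₁.
PN = (0.54 − 0.14) / 0.54 = 0.4 / 0.54 ≈ 0.7407

PN ≈ 0.741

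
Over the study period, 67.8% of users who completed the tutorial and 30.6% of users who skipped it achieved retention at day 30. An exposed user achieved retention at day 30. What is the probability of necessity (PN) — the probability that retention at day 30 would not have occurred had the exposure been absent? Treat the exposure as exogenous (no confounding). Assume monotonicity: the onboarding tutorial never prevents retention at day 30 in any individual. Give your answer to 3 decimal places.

PN ≈ 0.549

p₁ = 0.678, p₀ = 0.306.
Under exogeneity and monotonicity, PN = (p₁ − p₀) / p₁.
PN = (0.678 − 0.306) / 0.678 = 0.372 / 0.678 ≈ 0.5487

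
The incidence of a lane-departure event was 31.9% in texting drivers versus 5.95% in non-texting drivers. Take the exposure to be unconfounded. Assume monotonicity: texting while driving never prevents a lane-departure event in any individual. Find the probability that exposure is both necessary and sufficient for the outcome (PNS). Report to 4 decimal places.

p₁ = 0.319, p₀ = 0.0595.
Under exogeneity and monotonicity, PNS = p₁ − p₀.
PNS = 0.319 − 0.0595 = 0.2595

PNS ≈ 0.2595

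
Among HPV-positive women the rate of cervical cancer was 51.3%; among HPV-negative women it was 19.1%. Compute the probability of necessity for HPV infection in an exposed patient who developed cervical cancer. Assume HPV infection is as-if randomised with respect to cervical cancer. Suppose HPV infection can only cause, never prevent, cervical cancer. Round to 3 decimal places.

PN ≈ 0.628

p₁ = 0.513, p₀ = 0.191.
Under exogeneity and monotonicity, PN = (p₁ − p₀) / p₁.
PN = (0.513 − 0.191) / 0.513 = 0.322 / 0.513 ≈ 0.6277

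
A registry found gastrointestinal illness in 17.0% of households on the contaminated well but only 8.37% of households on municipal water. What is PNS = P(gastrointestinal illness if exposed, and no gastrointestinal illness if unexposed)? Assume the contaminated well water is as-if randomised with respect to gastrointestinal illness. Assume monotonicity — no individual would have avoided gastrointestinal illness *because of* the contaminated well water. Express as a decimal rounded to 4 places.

p₁ = 0.17, p₀ = 0.0837.
Under exogeneity and monotonicity, PNS = p₁ − p₀.
PNS = 0.17 − 0.0837 = 0.0863

PNS ≈ 0.0863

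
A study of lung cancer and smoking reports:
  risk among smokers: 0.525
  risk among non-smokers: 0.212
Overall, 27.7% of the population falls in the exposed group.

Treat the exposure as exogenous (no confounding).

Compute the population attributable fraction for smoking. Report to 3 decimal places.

Let p₁ = 0.525, p₀ = 0.212.
Overall risk P(Y=1) = π·p₁ + (1−π)·p₀ = 0.277×0.525 + 0.723×0.212 = 0.2987.
Under exogeneity, PAF = [P(Y=1) − p₀] / P(Y=1).
PAF = (0.2987 − 0.212) / 0.2987 ≈ 0.2903

PAF ≈ 0.290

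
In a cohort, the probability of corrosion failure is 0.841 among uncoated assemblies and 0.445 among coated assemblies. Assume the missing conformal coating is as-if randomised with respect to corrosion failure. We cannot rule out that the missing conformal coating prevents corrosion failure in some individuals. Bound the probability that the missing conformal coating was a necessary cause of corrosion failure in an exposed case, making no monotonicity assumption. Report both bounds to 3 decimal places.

0.471 ≤ PN ≤ 0.660

Let p₁ = 0.841, p₀ = 0.445.
Under exogeneity alone the bounds on PN are max{0,(p₁−p₀)/p₁} ≤ PN ≤ min{1,(1−p₀)/p₁}.
  lower = (p₁ − p₀)/p₁ = 0.396 / 0.841 ≈ 0.4709
  upper = min{1, (1 − p₀)/p₁} = 0.555 / 0.841 ≈ 0.6599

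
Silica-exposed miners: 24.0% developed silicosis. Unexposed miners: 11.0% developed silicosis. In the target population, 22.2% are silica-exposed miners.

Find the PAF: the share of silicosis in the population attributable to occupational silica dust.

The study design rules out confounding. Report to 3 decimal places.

PAF ≈ 0.208

p₁ = 0.24, p₀ = 0.11.
Overall risk P(Y=1) = π·p₁ + (1−π)·p₀ = 0.222×0.24 + 0.778×0.11 = 0.13886.
Under exogeneity, PAF = [P(Y=1) − p₀] / P(Y=1).
PAF = (0.13886 − 0.11) / 0.13886 ≈ 0.2078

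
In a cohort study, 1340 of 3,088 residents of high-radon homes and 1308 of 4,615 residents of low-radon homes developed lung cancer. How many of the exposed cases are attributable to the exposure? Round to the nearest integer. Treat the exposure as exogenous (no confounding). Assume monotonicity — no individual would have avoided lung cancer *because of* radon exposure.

p₁ = P(outcome | exposed) = 1340/3088 = 0.43394
p₀ = P(outcome | unexposed) = 1308/4615 = 0.28342
PN = (p₁ − p₀)/p₁ = (0.43394 − 0.28342) / 0.43394 ≈ 0.34686.
Attributable cases ≈ PN × (exposed cases) = 0.34686 × 1340 ≈ 464.79.

about 465 cases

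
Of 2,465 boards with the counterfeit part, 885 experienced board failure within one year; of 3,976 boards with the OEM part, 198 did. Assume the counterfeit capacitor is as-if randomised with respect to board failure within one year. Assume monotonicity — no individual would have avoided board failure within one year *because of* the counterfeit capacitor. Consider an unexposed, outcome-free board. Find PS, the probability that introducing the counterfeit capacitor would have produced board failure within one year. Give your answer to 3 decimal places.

p₁ = P(outcome | exposed) = 885/2465 = 0.35903
p₀ = P(outcome | unexposed) = 198/3976 = 0.049799
Under exogeneity and monotonicity, PS = (p₁ − p₀) / (1 − p₀).
PS = (0.35903 − 0.049799) / (1 − 0.049799) = 0.30923 / 0.9502 ≈ 0.3254

PS ≈ 0.325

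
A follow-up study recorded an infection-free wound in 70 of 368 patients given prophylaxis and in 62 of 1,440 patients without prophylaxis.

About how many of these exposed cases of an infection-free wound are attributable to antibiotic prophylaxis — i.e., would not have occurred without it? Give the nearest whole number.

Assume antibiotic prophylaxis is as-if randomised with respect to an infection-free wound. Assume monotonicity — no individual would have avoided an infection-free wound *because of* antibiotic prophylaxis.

p₁ = P(outcome | exposed) = 70/368 = 0.19022
p₀ = P(outcome | unexposed) = 62/1440 = 0.043056
PN = (p₁ − p₀)/p₁ = (0.19022 − 0.043056) / 0.19022 ≈ 0.77365.
Attributable cases ≈ PN × (exposed cases) = 0.77365 × 70 ≈ 54.16.

about 54 cases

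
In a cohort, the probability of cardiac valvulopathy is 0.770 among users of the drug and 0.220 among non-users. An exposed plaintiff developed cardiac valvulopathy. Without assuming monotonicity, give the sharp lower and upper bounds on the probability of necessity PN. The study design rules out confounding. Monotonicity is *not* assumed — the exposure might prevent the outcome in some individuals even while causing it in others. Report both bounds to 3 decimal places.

0.714 ≤ PN ≤ 1.000

Let p₁ = 0.77, p₀ = 0.22.
Under exogeneity alone the bounds on PN are max{0,(p₁−p₀)/p₁} ≤ PN ≤ min{1,(1−p₀)/p₁}.
  lower = (p₁ − p₀)/p₁ = 0.55 / 0.77 ≈ 0.7143
  upper = min{1, (1 − p₀)/p₁} = 0.78 / 0.77 ≈ 1.0130 → capped at 1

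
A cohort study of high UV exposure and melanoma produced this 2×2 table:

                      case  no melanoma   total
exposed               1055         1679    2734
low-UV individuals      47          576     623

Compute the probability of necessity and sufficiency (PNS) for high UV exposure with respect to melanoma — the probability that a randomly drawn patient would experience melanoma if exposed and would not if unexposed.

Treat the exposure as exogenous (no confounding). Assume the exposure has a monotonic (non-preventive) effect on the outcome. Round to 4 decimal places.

PNS ≈ 0.3104

p₁ = P(outcome | exposed) = 1055/2734 = 0.38588
p₀ = P(outcome | unexposed) = 47/623 = 0.075441
Under exogeneity and monotonicity, PNS = p₁ − p₀.
PNS = 0.38588 − 0.075441 = 0.31044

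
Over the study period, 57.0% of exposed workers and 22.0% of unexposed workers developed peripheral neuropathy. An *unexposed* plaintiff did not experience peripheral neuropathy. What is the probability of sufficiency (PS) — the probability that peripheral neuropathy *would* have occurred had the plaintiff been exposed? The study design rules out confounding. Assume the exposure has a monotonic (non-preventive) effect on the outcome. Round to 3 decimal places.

PS ≈ 0.449

p₁ = 0.57, p₀ = 0.22.
Under exogeneity and monotonicity, PS = (p₁ − p₀) / (1 − p₀).
PS = (0.57 − 0.22) / (1 − 0.22) = 0.35 / 0.78 ≈ 0.4487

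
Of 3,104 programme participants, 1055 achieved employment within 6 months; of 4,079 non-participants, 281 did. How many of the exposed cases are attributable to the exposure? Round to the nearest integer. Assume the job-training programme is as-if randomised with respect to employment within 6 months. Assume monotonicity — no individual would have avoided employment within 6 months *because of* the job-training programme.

about 841 cases

p₁ = P(outcome | exposed) = 1055/3104 = 0.33988
p₀ = P(outcome | unexposed) = 281/4079 = 0.068889
PN = (p₁ − p₀)/p₁ = (0.33988 − 0.068889) / 0.33988 ≈ 0.79731.
Attributable cases ≈ PN × (exposed cases) = 0.79731 × 1055 ≈ 841.17.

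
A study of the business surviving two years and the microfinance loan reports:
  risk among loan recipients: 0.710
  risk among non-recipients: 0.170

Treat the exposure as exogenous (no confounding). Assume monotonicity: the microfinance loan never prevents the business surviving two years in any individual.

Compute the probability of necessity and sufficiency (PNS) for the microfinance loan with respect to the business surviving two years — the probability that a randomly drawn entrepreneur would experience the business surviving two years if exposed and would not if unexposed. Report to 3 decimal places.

Let p₁ = 0.71, p₀ = 0.17.
Under exogeneity and monotonicity, PNS = p₁ − p₀.
PNS = 0.71 − 0.17 = 0.54

PNS ≈ 0.540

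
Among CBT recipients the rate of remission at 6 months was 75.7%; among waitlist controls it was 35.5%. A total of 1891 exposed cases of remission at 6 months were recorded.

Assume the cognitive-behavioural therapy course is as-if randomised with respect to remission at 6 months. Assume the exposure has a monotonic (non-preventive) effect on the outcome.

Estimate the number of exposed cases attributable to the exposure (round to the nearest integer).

p₁ = 0.757, p₀ = 0.355.
PN = (p₁ − p₀)/p₁ = (0.757 − 0.355) / 0.757 ≈ 0.53104.
Attributable cases ≈ PN × (exposed cases) = 0.53104 × 1891 ≈ 1004.20.

about 1004 cases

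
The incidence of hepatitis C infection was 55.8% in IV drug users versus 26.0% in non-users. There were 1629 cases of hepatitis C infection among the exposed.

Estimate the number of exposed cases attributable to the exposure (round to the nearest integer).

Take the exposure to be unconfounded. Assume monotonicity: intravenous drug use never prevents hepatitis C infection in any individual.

p₁ = 0.558, p₀ = 0.26.
PN = (p₁ − p₀)/p₁ = (0.558 − 0.26) / 0.558 ≈ 0.53405.
Attributable cases ≈ PN × (exposed cases) = 0.53405 × 1629 ≈ 869.97.

about 870 cases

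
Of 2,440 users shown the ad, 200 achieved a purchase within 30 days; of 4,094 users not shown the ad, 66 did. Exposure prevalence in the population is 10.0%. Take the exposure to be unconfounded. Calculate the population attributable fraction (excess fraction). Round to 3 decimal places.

PAF ≈ 0.290

p₁ = P(outcome | exposed) = 200/2440 = 0.081967
p₀ = P(outcome | unexposed) = 66/4094 = 0.016121
Overall risk P(Y=1) = π·p₁ + (1−π)·p₀ = 0.1×0.081967 + 0.9×0.016121 = 0.022706.
Under exogeneity, PAF = [P(Y=1) − p₀] / P(Y=1).
PAF = (0.022706 − 0.016121) / 0.022706 ≈ 0.2900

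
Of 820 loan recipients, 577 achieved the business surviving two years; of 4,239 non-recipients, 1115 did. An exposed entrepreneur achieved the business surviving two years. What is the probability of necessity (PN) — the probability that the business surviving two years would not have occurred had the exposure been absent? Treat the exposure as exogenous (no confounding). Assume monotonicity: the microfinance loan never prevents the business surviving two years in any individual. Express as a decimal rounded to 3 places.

p₁ = P(outcome | exposed) = 577/820 = 0.70366
p₀ = P(outcome | unexposed) = 1115/4239 = 0.26303
Under exogeneity and monotonicity, PN = (p₁ − p₀) / p₁.
PN = (0.70366 − 0.26303) / 0.70366 = 0.44062 / 0.70366 ≈ 0.6262

PN ≈ 0.626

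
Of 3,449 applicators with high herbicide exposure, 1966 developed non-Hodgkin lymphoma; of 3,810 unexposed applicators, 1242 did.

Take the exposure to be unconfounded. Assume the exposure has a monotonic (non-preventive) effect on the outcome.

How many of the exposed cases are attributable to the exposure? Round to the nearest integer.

about 842 cases

p₁ = P(outcome | exposed) = 1966/3449 = 0.57002
p₀ = P(outcome | unexposed) = 1242/3810 = 0.32598
PN = (p₁ − p₀)/p₁ = (0.57002 − 0.32598) / 0.57002 ≈ 0.42812.
Attributable cases ≈ PN × (exposed cases) = 0.42812 × 1966 ≈ 841.68.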